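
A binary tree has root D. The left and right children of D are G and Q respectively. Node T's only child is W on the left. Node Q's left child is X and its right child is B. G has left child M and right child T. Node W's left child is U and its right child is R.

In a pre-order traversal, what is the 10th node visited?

Pre-order visits the node, then its left subtree, then its right subtree.
Visit D.
At D: go left to G.
  Visit G.
  At G: go left to M.
    M is a leaf — visit M.
  At G: go right to T.
    Visit T.
    At T: go left to W.
      Visit W.
      At W: go left to U.
        U is a leaf — visit U.
      At W: go right to R.
        R is a leaf — visit R.
    At T: no right child.
At D: go right to Q.
  Visit Q.
  At Q: go left to X.
    X is a leaf — visit X.
  At Q: go right to B.
    B is a leaf — visit B.
Full pre-order sequence: D, G, M, T, W, U, R, Q, X, B.

B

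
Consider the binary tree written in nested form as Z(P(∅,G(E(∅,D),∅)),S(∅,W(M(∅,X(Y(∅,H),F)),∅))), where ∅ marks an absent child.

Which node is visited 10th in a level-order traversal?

Y

Level-order visits nodes level by level from the root, left to right within each level.
Level 0: Z
Level 1: P, S
Level 2: G, W
Level 3: E, M
Level 4: D, X
Level 5: Y, F
Level 6: H
Full level-order sequence: Z, P, S, G, W, E, M, D, X, Y, F, H.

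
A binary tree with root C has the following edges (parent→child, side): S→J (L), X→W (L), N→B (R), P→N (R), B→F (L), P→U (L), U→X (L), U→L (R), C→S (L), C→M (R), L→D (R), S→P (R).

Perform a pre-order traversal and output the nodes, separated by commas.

C, S, J, P, U, X, W, L, D, N, B, F, M

Pre-order visits the node, then its left subtree, then its right subtree.
Visit C.
At C: go left to S.
  Visit S.
  At S: go left to J.
    J is a leaf — visit J.
  At S: go right to P.
    Visit P.
    At P: go left to U.
      Visit U.
      At U: go left to X.
        Visit X.
        At X: go left to W.
          W is a leaf — visit W.
        At X: no right child.
      At U: go right to L.
        Visit L.
        At L: no left child.
        At L: go right to D.
          D is a leaf — visit D.
    At P: go right to N.
      Visit N.
      At N: no left child.
      At N: go right to B.
        Visit B.
        At B: go left to F.
          F is a leaf — visit F.
        At B: no right child.
At C: go right to M.
  M is a leaf — visit M.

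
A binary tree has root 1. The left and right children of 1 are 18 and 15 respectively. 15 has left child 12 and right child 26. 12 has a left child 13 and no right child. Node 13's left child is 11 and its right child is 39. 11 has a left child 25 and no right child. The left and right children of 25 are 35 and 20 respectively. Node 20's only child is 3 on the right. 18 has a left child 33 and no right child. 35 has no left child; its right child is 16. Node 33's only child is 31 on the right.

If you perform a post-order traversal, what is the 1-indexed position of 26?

13

Post-order visits the left subtree, then the right subtree, then the node.
At 1: go left to 18.
  At 18: go left to 33.
    At 33: no left child.
    At 33: go right to 31.
      31 is a leaf — visit 31.
    Visit 33.
  At 18: no right child.
  Visit 18.
At 1: go right to 15.
  At 15: go left to 12.
    At 12: go left to 13.
      At 13: go left to 11.
        At 11: go left to 25.
          At 25: go left to 35.
            At 35: no left child.
            At 35: go right to 16.
              16 is a leaf — visit 16.
            Visit 35.
          At 25: go right to 20.
            At 20: no left child.
            At 20: go right to 3.
              3 is a leaf — visit 3.
            Visit 20.
          Visit 25.
        At 11: no right child.
        Visit 11.
      At 13: go right to 39.
        39 is a leaf — visit 39.
      Visit 13.
    At 12: no right child.
    Visit 12.
  At 15: go right to 26.
    26 is a leaf — visit 26.
  Visit 15.
Visit 1.
Full post-order sequence: 31, 33, 18, 16, 35, 3, 20, 25, 11, 39, 13, 12, 26, 15, 1.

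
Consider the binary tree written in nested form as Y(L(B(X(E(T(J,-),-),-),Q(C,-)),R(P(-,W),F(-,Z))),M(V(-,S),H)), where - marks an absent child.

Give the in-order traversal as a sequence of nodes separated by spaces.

J T E X B C Q L P W R F Z Y V S M H

In-order visits the left subtree, then the node, then the right subtree.
At Y: go left to L.
  At L: go left to B.
    At B: go left to X.
      At X: go left to E.
        At E: go left to T.
          At T: go left to J.
            J is a leaf — visit J.
          Visit T.
          At T: no right child.
        Visit E.
        At E: no right child.
      Visit X.
      At X: no right child.
    Visit B.
    At B: go right to Q.
      At Q: go left to C.
        C is a leaf — visit C.
      Visit Q.
      At Q: no right child.
  Visit L.
  At L: go right to R.
    At R: go left to P.
      At P: no left child.
      Visit P.
      At P: go right to W.
        W is a leaf — visit W.
    Visit R.
    At R: go right to F.
      At F: no left child.
      Visit F.
      At F: go right to Z.
        Z is a leaf — visit Z.
Visit Y.
At Y: go right to M.
  At M: go left to V.
    At V: no left child.
    Visit V.
    At V: go right to S.
      S is a leaf — visit S.
  Visit M.
  At M: go right to H.
    H is a leaf — visit H.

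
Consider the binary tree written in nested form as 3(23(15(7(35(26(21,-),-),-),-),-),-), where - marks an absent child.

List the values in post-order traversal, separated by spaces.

Post-order visits the left subtree, then the right subtree, then the node.
At 3: go left to 23.
  At 23: go left to 15.
    At 15: go left to 7.
      At 7: go left to 35.
        At 35: go left to 26.
          At 26: go left to 21.
            21 is a leaf — visit 21.
          At 26: no right child.
          Visit 26.
        At 35: no right child.
        Visit 35.
      At 7: no right child.
      Visit 7.
    At 15: no right child.
    Visit 15.
  At 23: no right child.
  Visit 23.
At 3: no right child.
Visit 3.

21 26 35 7 15 23 3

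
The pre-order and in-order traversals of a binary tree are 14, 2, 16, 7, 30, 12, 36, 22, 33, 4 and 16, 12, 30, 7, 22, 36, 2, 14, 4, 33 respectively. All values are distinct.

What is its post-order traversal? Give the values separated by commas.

12, 30, 22, 36, 7, 16, 2, 4, 33, 14

The first element of pre-order is the root; it splits in-order into left and right subtrees.
Root 14: left subtree has 7 nodes {16, 12, 30, 7, 22, 36, 2}, right has 2 {4, 33}.
  Root 2: left subtree has 6 nodes {16, 12, 30, 7, 22, 36}, right has 0 { }.
    Root 16: left subtree has 0 nodes { }, right has 5 {12, 30, 7, 22, 36}.
      Root 7: left subtree has 2 nodes {12, 30}, right has 2 {22, 36}.
        Root 30: left subtree has 1 node {12}, right has 0 { }.
        Root 36: left subtree has 1 node {22}, right has 0 { }.
  Root 33: left subtree has 1 node {4}, right has 0 { }.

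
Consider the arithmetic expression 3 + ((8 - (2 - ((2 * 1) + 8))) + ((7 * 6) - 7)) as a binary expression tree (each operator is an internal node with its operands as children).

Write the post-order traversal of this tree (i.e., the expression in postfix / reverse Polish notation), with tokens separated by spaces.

3 8 2 2 1 * 8 + - - 7 6 * 7 - + +

Post-order on an expression tree gives postfix notation: for each operator, emit left operand, right operand, then the operator.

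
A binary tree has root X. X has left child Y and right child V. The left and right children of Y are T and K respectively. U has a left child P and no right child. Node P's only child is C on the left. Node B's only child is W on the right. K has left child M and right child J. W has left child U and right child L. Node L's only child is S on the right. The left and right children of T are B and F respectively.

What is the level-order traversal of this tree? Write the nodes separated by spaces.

X Y V T K B F M J W U L P S C

Level-order visits nodes level by level from the root, left to right within each level.
Level 0: X
Level 1: Y, V
Level 2: T, K
Level 3: B, F, M, J
Level 4: W
Level 5: U, L
Level 6: P, S
Level 7: C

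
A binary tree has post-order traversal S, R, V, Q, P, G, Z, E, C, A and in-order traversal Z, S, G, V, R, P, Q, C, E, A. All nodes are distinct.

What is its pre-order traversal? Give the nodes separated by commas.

The last element of post-order is the root; it splits in-order into left and right subtrees.
Root A: left subtree has 9 nodes {Z, S, G, V, R, P, Q, C, E}, right has 0 { }.
  Root C: left subtree has 7 nodes {Z, S, G, V, R, P, Q}, right has 1 {E}.
    Root Z: left subtree has 0 nodes { }, right has 6 {S, G, V, R, P, Q}.
      Root G: left subtree has 1 node {S}, right has 4 {V, R, P, Q}.
        Root P: left subtree has 2 nodes {V, R}, right has 1 {Q}.
          Root V: left subtree has 0 nodes { }, right has 1 {R}.

A, C, Z, G, S, P, V, R, Q, E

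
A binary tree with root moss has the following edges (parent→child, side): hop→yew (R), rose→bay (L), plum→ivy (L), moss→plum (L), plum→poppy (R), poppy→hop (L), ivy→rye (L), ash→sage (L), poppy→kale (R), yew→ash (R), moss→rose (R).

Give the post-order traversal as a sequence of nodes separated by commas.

Post-order visits the left subtree, then the right subtree, then the node.
At moss: go left to plum.
  At plum: go left to ivy.
    At ivy: go left to rye.
      rye is a leaf — visit rye.
    At ivy: no right child.
    Visit ivy.
  At plum: go right to poppy.
    At poppy: go left to hop.
      At hop: no left child.
      At hop: go right to yew.
        At yew: no left child.
        At yew: go right to ash.
          At ash: go left to sage.
            sage is a leaf — visit sage.
          At ash: no right child.
          Visit ash.
        Visit yew.
      Visit hop.
    At poppy: go right to kale.
      kale is a leaf — visit kale.
    Visit poppy.
  Visit plum.
At moss: go right to rose.
  At rose: go left to bay.
    bay is a leaf — visit bay.
  At rose: no right child.
  Visit rose.
Visit moss.

rye, ivy, sage, ash, yew, hop, kale, poppy, plum, bay, rose, moss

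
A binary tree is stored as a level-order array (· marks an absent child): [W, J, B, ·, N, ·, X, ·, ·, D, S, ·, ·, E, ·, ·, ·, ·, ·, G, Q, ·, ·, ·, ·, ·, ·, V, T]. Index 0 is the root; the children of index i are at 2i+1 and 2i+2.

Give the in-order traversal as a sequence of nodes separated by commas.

In-order visits the left subtree, then the node, then the right subtree.
At W: go left to J.
  At J: no left child.
  Visit J.
  At J: go right to N.
    At N: go left to D.
      At D: go left to G.
        G is a leaf — visit G.
      Visit D.
      At D: go right to Q.
        Q is a leaf — visit Q.
    Visit N.
    At N: go right to S.
      S is a leaf — visit S.
Visit W.
At W: go right to B.
  At B: no left child.
  Visit B.
  At B: go right to X.
    At X: go left to E.
      At E: go left to V.
        V is a leaf — visit V.
      Visit E.
      At E: go right to T.
        T is a leaf — visit T.
    Visit X.
    At X: no right child.

J, G, D, Q, N, S, W, B, V, E, T, X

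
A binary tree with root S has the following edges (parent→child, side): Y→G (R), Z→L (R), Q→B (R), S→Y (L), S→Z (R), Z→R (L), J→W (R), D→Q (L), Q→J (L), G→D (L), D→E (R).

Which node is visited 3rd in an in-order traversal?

W

In-order visits the left subtree, then the node, then the right subtree.
At S: go left to Y.
  At Y: no left child.
  Visit Y.
  At Y: go right to G.
    At G: go left to D.
      At D: go left to Q.
        At Q: go left to J.
          At J: no left child.
          Visit J.
          At J: go right to W.
            W is a leaf — visit W.
        Visit Q.
        At Q: go right to B.
          B is a leaf — visit B.
      Visit D.
      At D: go right to E.
        E is a leaf — visit E.
    Visit G.
    At G: no right child.
Visit S.
At S: go right to Z.
  At Z: go left to R.
    R is a leaf — visit R.
  Visit Z.
  At Z: go right to L.
    L is a leaf — visit L.
Full in-order sequence: Y, J, W, Q, B, D, E, G, S, R, Z, L.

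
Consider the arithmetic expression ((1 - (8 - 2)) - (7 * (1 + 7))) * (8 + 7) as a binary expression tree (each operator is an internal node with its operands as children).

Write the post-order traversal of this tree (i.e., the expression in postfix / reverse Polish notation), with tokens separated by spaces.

1 8 2 - - 7 1 7 + * - 8 7 + *

Post-order on an expression tree gives postfix notation: for each operator, emit left operand, right operand, then the operator.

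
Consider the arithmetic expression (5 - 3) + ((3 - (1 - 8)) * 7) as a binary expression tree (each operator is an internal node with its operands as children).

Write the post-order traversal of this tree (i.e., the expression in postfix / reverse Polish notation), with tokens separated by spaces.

5 3 - 3 1 8 - - 7 * +

Post-order on an expression tree gives postfix notation: for each operator, emit left operand, right operand, then the operator.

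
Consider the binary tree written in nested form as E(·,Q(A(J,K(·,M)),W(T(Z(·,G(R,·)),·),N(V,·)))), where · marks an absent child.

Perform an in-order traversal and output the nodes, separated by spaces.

E J A K M Q Z R G T W V N

In-order visits the left subtree, then the node, then the right subtree.
At E: no left child.
Visit E.
At E: go right to Q.
  At Q: go left to A.
    At A: go left to J.
      J is a leaf — visit J.
    Visit A.
    At A: go right to K.
      At K: no left child.
      Visit K.
      At K: go right to M.
        M is a leaf — visit M.
  Visit Q.
  At Q: go right to W.
    At W: go left to T.
      At T: go left to Z.
        At Z: no left child.
        Visit Z.
        At Z: go right to G.
          At G: go left to R.
            R is a leaf — visit R.
          Visit G.
          At G: no right child.
      Visit T.
      At T: no right child.
    Visit W.
    At W: go right to N.
      At N: go left to V.
        V is a leaf — visit V.
      Visit N.
      At N: no right child.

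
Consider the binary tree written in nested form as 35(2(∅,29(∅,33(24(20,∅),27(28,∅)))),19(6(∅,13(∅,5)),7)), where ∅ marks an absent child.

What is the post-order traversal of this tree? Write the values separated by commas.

Post-order visits the left subtree, then the right subtree, then the node.
At 35: go left to 2.
  At 2: no left child.
  At 2: go right to 29.
    At 29: no left child.
    At 29: go right to 33.
      At 33: go left to 24.
        At 24: go left to 20.
          20 is a leaf — visit 20.
        At 24: no right child.
        Visit 24.
      At 33: go right to 27.
        At 27: go left to 28.
          28 is a leaf — visit 28.
        At 27: no right child.
        Visit 27.
      Visit 33.
    Visit 29.
  Visit 2.
At 35: go right to 19.
  At 19: go left to 6.
    At 6: no left child.
    At 6: go right to 13.
      At 13: no left child.
      At 13: go right to 5.
        5 is a leaf — visit 5.
      Visit 13.
    Visit 6.
  At 19: go right to 7.
    7 is a leaf — visit 7.
  Visit 19.
Visit 35.

20, 24, 28, 27, 33, 29, 2, 5, 13, 6, 7, 19, 35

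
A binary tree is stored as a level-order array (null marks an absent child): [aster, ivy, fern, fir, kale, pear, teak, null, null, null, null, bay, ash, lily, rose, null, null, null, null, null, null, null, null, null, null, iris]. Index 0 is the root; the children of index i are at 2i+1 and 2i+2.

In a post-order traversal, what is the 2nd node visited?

Post-order visits the left subtree, then the right subtree, then the node.
At aster: go left to ivy.
  At ivy: go left to fir.
    fir is a leaf — visit fir.
  At ivy: go right to kale.
    kale is a leaf — visit kale.
  Visit ivy.
At aster: go right to fern.
  At fern: go left to pear.
    At pear: go left to bay.
      bay is a leaf — visit bay.
    At pear: go right to ash.
      At ash: go left to iris.
        iris is a leaf — visit iris.
      At ash: no right child.
      Visit ash.
    Visit pear.
  At fern: go right to teak.
    At teak: go left to lily.
      lily is a leaf — visit lily.
    At teak: go right to rose.
      rose is a leaf — visit rose.
    Visit teak.
  Visit fern.
Visit aster.
Full post-order sequence: fir, kale, ivy, bay, iris, ash, pear, lily, rose, teak, fern, aster.

kale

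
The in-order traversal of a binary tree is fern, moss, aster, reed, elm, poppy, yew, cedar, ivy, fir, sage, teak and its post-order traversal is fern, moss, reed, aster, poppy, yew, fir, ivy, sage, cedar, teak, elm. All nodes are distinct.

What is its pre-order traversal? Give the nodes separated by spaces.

elm aster moss fern reed teak cedar yew poppy sage ivy fir

The last element of post-order is the root; it splits in-order into left and right subtrees.
Root elm: left subtree has 4 nodes {fern, moss, aster, reed}, right has 7 {poppy, yew, cedar, ivy, fir, sage, teak}.
  Root aster: left subtree has 2 nodes {fern, moss}, right has 1 {reed}.
    Root moss: left subtree has 1 node {fern}, right has 0 { }.
  Root teak: left subtree has 6 nodes {poppy, yew, cedar, ivy, fir, sage}, right has 0 { }.
    Root cedar: left subtree has 2 nodes {poppy, yew}, right has 3 {ivy, fir, sage}.
      Root yew: left subtree has 1 node {poppy}, right has 0 { }.
      Root sage: left subtree has 2 nodes {ivy, fir}, right has 0 { }.
        Root ivy: left subtree has 0 nodes { }, right has 1 {fir}.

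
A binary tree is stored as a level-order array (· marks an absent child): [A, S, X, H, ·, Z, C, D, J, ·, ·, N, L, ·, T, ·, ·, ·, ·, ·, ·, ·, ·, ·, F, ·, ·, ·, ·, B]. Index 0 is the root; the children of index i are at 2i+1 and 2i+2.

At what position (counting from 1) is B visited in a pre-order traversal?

13

Pre-order visits the node, then its left subtree, then its right subtree.
Visit A.
At A: go left to S.
  Visit S.
  At S: go left to H.
    Visit H.
    At H: go left to D.
      D is a leaf — visit D.
    At H: go right to J.
      J is a leaf — visit J.
  At S: no right child.
At A: go right to X.
  Visit X.
  At X: go left to Z.
    Visit Z.
    At Z: go left to N.
      Visit N.
      At N: no left child.
      At N: go right to F.
        F is a leaf — visit F.
    At Z: go right to L.
      L is a leaf — visit L.
  At X: go right to C.
    Visit C.
    At C: no left child.
    At C: go right to T.
      Visit T.
      At T: go left to B.
        B is a leaf — visit B.
      At T: no right child.
Full pre-order sequence: A, S, H, D, J, X, Z, N, F, L, C, T, B.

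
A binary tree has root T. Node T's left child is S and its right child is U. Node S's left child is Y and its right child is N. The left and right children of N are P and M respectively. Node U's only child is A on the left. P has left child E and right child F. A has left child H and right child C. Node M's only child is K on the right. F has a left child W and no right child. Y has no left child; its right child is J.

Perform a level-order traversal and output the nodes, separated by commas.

Level-order visits nodes level by level from the root, left to right within each level.
Level 0: T
Level 1: S, U
Level 2: Y, N, A
Level 3: J, P, M, H, C
Level 4: E, F, K
Level 5: W

T, S, U, Y, N, A, J, P, M, H, C, E, F, K, W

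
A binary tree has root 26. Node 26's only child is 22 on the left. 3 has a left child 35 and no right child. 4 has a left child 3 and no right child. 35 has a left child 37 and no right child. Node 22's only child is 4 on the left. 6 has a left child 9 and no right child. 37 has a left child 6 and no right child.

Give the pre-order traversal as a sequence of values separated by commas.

26, 22, 4, 3, 35, 37, 6, 9

Pre-order visits the node, then its left subtree, then its right subtree.
Visit 26.
At 26: go left to 22.
  Visit 22.
  At 22: go left to 4.
    Visit 4.
    At 4: go left to 3.
      Visit 3.
      At 3: go left to 35.
        Visit 35.
        At 35: go left to 37.
          Visit 37.
          At 37: go left to 6.
            Visit 6.
            At 6: go left to 9.
              9 is a leaf — visit 9.
            At 6: no right child.
          At 37: no right child.
        At 35: no right child.
      At 3: no right child.
    At 4: no right child.
  At 22: no right child.
At 26: no right child.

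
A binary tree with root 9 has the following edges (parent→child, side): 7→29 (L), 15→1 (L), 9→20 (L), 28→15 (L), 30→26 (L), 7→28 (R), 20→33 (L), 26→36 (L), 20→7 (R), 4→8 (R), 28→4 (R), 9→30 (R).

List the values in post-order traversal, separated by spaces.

Post-order visits the left subtree, then the right subtree, then the node.
At 9: go left to 20.
  At 20: go left to 33.
    33 is a leaf — visit 33.
  At 20: go right to 7.
    At 7: go left to 29.
      29 is a leaf — visit 29.
    At 7: go right to 28.
      At 28: go left to 15.
        At 15: go left to 1.
          1 is a leaf — visit 1.
        At 15: no right child.
        Visit 15.
      At 28: go right to 4.
        At 4: no left child.
        At 4: go right to 8.
          8 is a leaf — visit 8.
        Visit 4.
      Visit 28.
    Visit 7.
  Visit 20.
At 9: go right to 30.
  At 30: go left to 26.
    At 26: go left to 36.
      36 is a leaf — visit 36.
    At 26: no right child.
    Visit 26.
  At 30: no right child.
  Visit 30.
Visit 9.

33 29 1 15 8 4 28 7 20 36 26 30 9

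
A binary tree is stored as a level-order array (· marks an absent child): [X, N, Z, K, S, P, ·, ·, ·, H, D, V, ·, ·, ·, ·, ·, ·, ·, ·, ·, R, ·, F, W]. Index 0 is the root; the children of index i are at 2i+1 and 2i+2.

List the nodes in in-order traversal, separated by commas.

In-order visits the left subtree, then the node, then the right subtree.
At X: go left to N.
  At N: go left to K.
    K is a leaf — visit K.
  Visit N.
  At N: go right to S.
    At S: go left to H.
      H is a leaf — visit H.
    Visit S.
    At S: go right to D.
      At D: go left to R.
        R is a leaf — visit R.
      Visit D.
      At D: no right child.
Visit X.
At X: go right to Z.
  At Z: go left to P.
    At P: go left to V.
      At V: go left to F.
        F is a leaf — visit F.
      Visit V.
      At V: go right to W.
        W is a leaf — visit W.
    Visit P.
    At P: no right child.
  Visit Z.
  At Z: no right child.

K, N, H, S, R, D, X, F, V, W, P, Z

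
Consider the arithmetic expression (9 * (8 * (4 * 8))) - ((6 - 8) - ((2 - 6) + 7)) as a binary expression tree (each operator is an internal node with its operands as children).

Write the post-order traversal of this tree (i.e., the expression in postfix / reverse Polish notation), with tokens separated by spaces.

Post-order on an expression tree gives postfix notation: for each operator, emit left operand, right operand, then the operator.

9 8 4 8 * * * 6 8 - 2 6 - 7 + - -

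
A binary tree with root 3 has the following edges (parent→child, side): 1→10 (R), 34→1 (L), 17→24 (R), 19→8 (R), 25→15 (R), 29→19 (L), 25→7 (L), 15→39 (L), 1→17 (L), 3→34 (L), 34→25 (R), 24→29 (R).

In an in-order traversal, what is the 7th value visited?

10

In-order visits the left subtree, then the node, then the right subtree.
At 3: go left to 34.
  At 34: go left to 1.
    At 1: go left to 17.
      At 17: no left child.
      Visit 17.
      At 17: go right to 24.
        At 24: no left child.
        Visit 24.
        At 24: go right to 29.
          At 29: go left to 19.
            At 19: no left child.
            Visit 19.
            At 19: go right to 8.
              8 is a leaf — visit 8.
          Visit 29.
          At 29: no right child.
    Visit 1.
    At 1: go right to 10.
      10 is a leaf — visit 10.
  Visit 34.
  At 34: go right to 25.
    At 25: go left to 7.
      7 is a leaf — visit 7.
    Visit 25.
    At 25: go right to 15.
      At 15: go left to 39.
        39 is a leaf — visit 39.
      Visit 15.
      At 15: no right child.
Visit 3.
At 3: no right child.
Full in-order sequence: 17, 24, 19, 8, 29, 1, 10, 34, 7, 25, 39, 15, 3.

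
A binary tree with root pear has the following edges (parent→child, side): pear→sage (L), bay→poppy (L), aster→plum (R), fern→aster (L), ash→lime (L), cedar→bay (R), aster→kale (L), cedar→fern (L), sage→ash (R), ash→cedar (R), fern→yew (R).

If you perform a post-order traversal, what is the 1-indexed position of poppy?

Post-order visits the left subtree, then the right subtree, then the node.
At pear: go left to sage.
  At sage: no left child.
  At sage: go right to ash.
    At ash: go left to lime.
      lime is a leaf — visit lime.
    At ash: go right to cedar.
      At cedar: go left to fern.
        At fern: go left to aster.
          At aster: go left to kale.
            kale is a leaf — visit kale.
          At aster: go right to plum.
            plum is a leaf — visit plum.
          Visit aster.
        At fern: go right to yew.
          yew is a leaf — visit yew.
        Visit fern.
      At cedar: go right to bay.
        At bay: go left to poppy.
          poppy is a leaf — visit poppy.
        At bay: no right child.
        Visit bay.
      Visit cedar.
    Visit ash.
  Visit sage.
At pear: no right child.
Visit pear.
Full post-order sequence: lime, kale, plum, aster, yew, fern, poppy, bay, cedar, ash, sage, pear.

7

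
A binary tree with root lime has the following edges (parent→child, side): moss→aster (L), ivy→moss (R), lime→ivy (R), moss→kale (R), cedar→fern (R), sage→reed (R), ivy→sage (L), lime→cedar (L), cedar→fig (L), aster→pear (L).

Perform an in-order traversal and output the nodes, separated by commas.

fig, cedar, fern, lime, sage, reed, ivy, pear, aster, moss, kale

In-order visits the left subtree, then the node, then the right subtree.
At lime: go left to cedar.
  At cedar: go left to fig.
    fig is a leaf — visit fig.
  Visit cedar.
  At cedar: go right to fern.
    fern is a leaf — visit fern.
Visit lime.
At lime: go right to ivy.
  At ivy: go left to sage.
    At sage: no left child.
    Visit sage.
    At sage: go right to reed.
      reed is a leaf — visit reed.
  Visit ivy.
  At ivy: go right to moss.
    At moss: go left to aster.
      At aster: go left to pear.
        pear is a leaf — visit pear.
      Visit aster.
      At aster: no right child.
    Visit moss.
    At moss: go right to kale.
      kale is a leaf — visit kale.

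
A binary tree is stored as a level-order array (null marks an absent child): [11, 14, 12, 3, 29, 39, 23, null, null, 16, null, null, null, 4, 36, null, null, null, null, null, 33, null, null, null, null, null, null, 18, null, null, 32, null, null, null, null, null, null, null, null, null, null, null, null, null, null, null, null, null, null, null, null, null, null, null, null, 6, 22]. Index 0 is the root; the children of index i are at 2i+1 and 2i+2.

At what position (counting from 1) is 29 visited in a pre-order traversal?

Pre-order visits the node, then its left subtree, then its right subtree.
Visit 11.
At 11: go left to 14.
  Visit 14.
  At 14: go left to 3.
    3 is a leaf — visit 3.
  At 14: go right to 29.
    Visit 29.
    At 29: go left to 16.
      Visit 16.
      At 16: no left child.
      At 16: go right to 33.
        33 is a leaf — visit 33.
    At 29: no right child.
At 11: go right to 12.
  Visit 12.
  At 12: go left to 39.
    39 is a leaf — visit 39.
  At 12: go right to 23.
    Visit 23.
    At 23: go left to 4.
      Visit 4.
      At 4: go left to 18.
        Visit 18.
        At 18: go left to 6.
          6 is a leaf — visit 6.
        At 18: go right to 22.
          22 is a leaf — visit 22.
      At 4: no right child.
    At 23: go right to 36.
      Visit 36.
      At 36: no left child.
      At 36: go right to 32.
        32 is a leaf — visit 32.
Full pre-order sequence: 11, 14, 3, 29, 16, 33, 12, 39, 23, 4, 18, 6, 22, 36, 32.

4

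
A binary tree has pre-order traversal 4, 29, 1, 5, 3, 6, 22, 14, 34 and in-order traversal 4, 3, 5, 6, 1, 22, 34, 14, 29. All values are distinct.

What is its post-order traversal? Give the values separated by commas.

3, 6, 5, 34, 14, 22, 1, 29, 4

The first element of pre-order is the root; it splits in-order into left and right subtrees.
Root 4: left subtree has 0 nodes { }, right has 8 {3, 5, 6, 1, 22, 34, 14, 29}.
  Root 29: left subtree has 7 nodes {3, 5, 6, 1, 22, 34, 14}, right has 0 { }.
    Root 1: left subtree has 3 nodes {3, 5, 6}, right has 3 {22, 34, 14}.
      Root 5: left subtree has 1 node {3}, right has 1 {6}.
      Root 22: left subtree has 0 nodes { }, right has 2 {34, 14}.
        Root 14: left subtree has 1 node {34}, right has 0 { }.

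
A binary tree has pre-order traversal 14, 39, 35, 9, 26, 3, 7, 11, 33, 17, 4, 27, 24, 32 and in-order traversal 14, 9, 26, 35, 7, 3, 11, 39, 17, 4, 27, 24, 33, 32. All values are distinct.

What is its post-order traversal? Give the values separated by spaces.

The first element of pre-order is the root; it splits in-order into left and right subtrees.
Root 14: left subtree has 0 nodes { }, right has 13 {9, 26, 35, 7, 3, 11, 39, 17, 4, 27, 24, 33, 32}.
  Root 39: left subtree has 6 nodes {9, 26, 35, 7, 3, 11}, right has 6 {17, 4, 27, 24, 33, 32}.
    Root 35: left subtree has 2 nodes {9, 26}, right has 3 {7, 3, 11}.
      Root 9: left subtree has 0 nodes { }, right has 1 {26}.
      Root 3: left subtree has 1 node {7}, right has 1 {11}.
    Root 33: left subtree has 4 nodes {17, 4, 27, 24}, right has 1 {32}.
      Root 17: left subtree has 0 nodes { }, right has 3 {4, 27, 24}.
        Root 4: left subtree has 0 nodes { }, right has 2 {27, 24}.
          Root 27: left subtree has 0 nodes { }, right has 1 {24}.

26 9 7 11 3 35 24 27 4 17 32 33 39 14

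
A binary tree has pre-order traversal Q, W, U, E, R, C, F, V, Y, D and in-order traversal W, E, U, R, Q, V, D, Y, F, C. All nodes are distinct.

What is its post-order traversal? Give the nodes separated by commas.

The first element of pre-order is the root; it splits in-order into left and right subtrees.
Root Q: left subtree has 4 nodes {W, E, U, R}, right has 5 {V, D, Y, F, C}.
  Root W: left subtree has 0 nodes { }, right has 3 {E, U, R}.
    Root U: left subtree has 1 node {E}, right has 1 {R}.
  Root C: left subtree has 4 nodes {V, D, Y, F}, right has 0 { }.
    Root F: left subtree has 3 nodes {V, D, Y}, right has 0 { }.
      Root V: left subtree has 0 nodes { }, right has 2 {D, Y}.
        Root Y: left subtree has 1 node {D}, right has 0 { }.

E, R, U, W, D, Y, V, F, C, Q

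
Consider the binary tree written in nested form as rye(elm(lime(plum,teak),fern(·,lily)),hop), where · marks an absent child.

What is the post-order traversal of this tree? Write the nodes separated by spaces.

plum teak lime lily fern elm hop rye

Post-order visits the left subtree, then the right subtree, then the node.
At rye: go left to elm.
  At elm: go left to lime.
    At lime: go left to plum.
      plum is a leaf — visit plum.
    At lime: go right to teak.
      teak is a leaf — visit teak.
    Visit lime.
  At elm: go right to fern.
    At fern: no left child.
    At fern: go right to lily.
      lily is a leaf — visit lily.
    Visit fern.
  Visit elm.
At rye: go right to hop.
  hop is a leaf — visit hop.
Visit rye.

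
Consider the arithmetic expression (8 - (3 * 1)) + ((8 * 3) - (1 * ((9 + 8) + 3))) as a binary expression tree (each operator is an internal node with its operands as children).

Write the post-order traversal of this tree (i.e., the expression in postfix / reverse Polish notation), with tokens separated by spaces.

8 3 1 * - 8 3 * 1 9 8 + 3 + * - +

Post-order on an expression tree gives postfix notation: for each operator, emit left operand, right operand, then the operator.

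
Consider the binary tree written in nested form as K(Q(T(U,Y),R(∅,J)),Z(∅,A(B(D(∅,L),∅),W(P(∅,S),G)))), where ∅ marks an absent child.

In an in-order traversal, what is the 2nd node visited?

T

In-order visits the left subtree, then the node, then the right subtree.
At K: go left to Q.
  At Q: go left to T.
    At T: go left to U.
      U is a leaf — visit U.
    Visit T.
    At T: go right to Y.
      Y is a leaf — visit Y.
  Visit Q.
  At Q: go right to R.
    At R: no left child.
    Visit R.
    At R: go right to J.
      J is a leaf — visit J.
Visit K.
At K: go right to Z.
  At Z: no left child.
  Visit Z.
  At Z: go right to A.
    At A: go left to B.
      At B: go left to D.
        At D: no left child.
        Visit D.
        At D: go right to L.
          L is a leaf — visit L.
      Visit B.
      At B: no right child.
    Visit A.
    At A: go right to W.
      At W: go left to P.
        At P: no left child.
        Visit P.
        At P: go right to S.
          S is a leaf — visit S.
      Visit W.
      At W: go right to G.
        G is a leaf — visit G.
Full in-order sequence: U, T, Y, Q, R, J, K, Z, D, L, B, A, P, S, W, G.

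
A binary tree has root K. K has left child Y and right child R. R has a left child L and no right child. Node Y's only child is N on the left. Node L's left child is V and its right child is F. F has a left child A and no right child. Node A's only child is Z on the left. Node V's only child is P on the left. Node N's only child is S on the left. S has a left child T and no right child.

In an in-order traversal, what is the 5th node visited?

In-order visits the left subtree, then the node, then the right subtree.
At K: go left to Y.
  At Y: go left to N.
    At N: go left to S.
      At S: go left to T.
        T is a leaf — visit T.
      Visit S.
      At S: no right child.
    Visit N.
    At N: no right child.
  Visit Y.
  At Y: no right child.
Visit K.
At K: go right to R.
  At R: go left to L.
    At L: go left to V.
      At V: go left to P.
        P is a leaf — visit P.
      Visit V.
      At V: no right child.
    Visit L.
    At L: go right to F.
      At F: go left to A.
        At A: go left to Z.
          Z is a leaf — visit Z.
        Visit A.
        At A: no right child.
      Visit F.
      At F: no right child.
  Visit R.
  At R: no right child.
Full in-order sequence: T, S, N, Y, K, P, V, L, Z, A, F, R.

K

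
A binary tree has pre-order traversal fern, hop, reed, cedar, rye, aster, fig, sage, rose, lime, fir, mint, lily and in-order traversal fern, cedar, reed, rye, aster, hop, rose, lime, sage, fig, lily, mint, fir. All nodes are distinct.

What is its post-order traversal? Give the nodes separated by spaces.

The first element of pre-order is the root; it splits in-order into left and right subtrees.
Root fern: left subtree has 0 nodes { }, right has 12 {cedar, reed, rye, aster, hop, rose, lime, sage, fig, lily, mint, fir}.
  Root hop: left subtree has 4 nodes {cedar, reed, rye, aster}, right has 7 {rose, lime, sage, fig, lily, mint, fir}.
    Root reed: left subtree has 1 node {cedar}, right has 2 {rye, aster}.
      Root rye: left subtree has 0 nodes { }, right has 1 {aster}.
    Root fig: left subtree has 3 nodes {rose, lime, sage}, right has 3 {lily, mint, fir}.
      Root sage: left subtree has 2 nodes {rose, lime}, right has 0 { }.
        Root rose: left subtree has 0 nodes { }, right has 1 {lime}.
      Root fir: left subtree has 2 nodes {lily, mint}, right has 0 { }.
        Root mint: left subtree has 1 node {lily}, right has 0 { }.

cedar aster rye reed lime rose sage lily mint fir fig hop fern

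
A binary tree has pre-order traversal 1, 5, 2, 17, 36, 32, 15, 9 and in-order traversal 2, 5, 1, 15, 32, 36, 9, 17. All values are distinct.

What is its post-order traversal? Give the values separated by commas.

The first element of pre-order is the root; it splits in-order into left and right subtrees.
Root 1: left subtree has 2 nodes {2, 5}, right has 5 {15, 32, 36, 9, 17}.
  Root 5: left subtree has 1 node {2}, right has 0 { }.
  Root 17: left subtree has 4 nodes {15, 32, 36, 9}, right has 0 { }.
    Root 36: left subtree has 2 nodes {15, 32}, right has 1 {9}.
      Root 32: left subtree has 1 node {15}, right has 0 { }.

2, 5, 15, 32, 9, 36, 17, 1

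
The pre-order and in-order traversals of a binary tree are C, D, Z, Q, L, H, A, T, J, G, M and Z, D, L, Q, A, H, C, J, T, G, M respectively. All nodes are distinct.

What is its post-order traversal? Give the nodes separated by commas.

Z, L, A, H, Q, D, J, M, G, T, C

The first element of pre-order is the root; it splits in-order into left and right subtrees.
Root C: left subtree has 6 nodes {Z, D, L, Q, A, H}, right has 4 {J, T, G, M}.
  Root D: left subtree has 1 node {Z}, right has 4 {L, Q, A, H}.
    Root Q: left subtree has 1 node {L}, right has 2 {A, H}.
      Root H: left subtree has 1 node {A}, right has 0 { }.
  Root T: left subtree has 1 node {J}, right has 2 {G, M}.
    Root G: left subtree has 0 nodes { }, right has 1 {M}.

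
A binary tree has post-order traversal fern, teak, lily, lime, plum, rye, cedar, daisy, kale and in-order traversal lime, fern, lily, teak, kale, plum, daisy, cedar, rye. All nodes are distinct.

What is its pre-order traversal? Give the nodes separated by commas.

kale, lime, lily, fern, teak, daisy, plum, cedar, rye

The last element of post-order is the root; it splits in-order into left and right subtrees.
Root kale: left subtree has 4 nodes {lime, fern, lily, teak}, right has 4 {plum, daisy, cedar, rye}.
  Root lime: left subtree has 0 nodes { }, right has 3 {fern, lily, teak}.
    Root lily: left subtree has 1 node {fern}, right has 1 {teak}.
  Root daisy: left subtree has 1 node {plum}, right has 2 {cedar, rye}.
    Root cedar: left subtree has 0 nodes { }, right has 1 {rye}.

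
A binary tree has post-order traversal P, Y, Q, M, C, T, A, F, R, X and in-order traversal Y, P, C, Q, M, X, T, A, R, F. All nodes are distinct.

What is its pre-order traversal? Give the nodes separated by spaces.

The last element of post-order is the root; it splits in-order into left and right subtrees.
Root X: left subtree has 5 nodes {Y, P, C, Q, M}, right has 4 {T, A, R, F}.
  Root C: left subtree has 2 nodes {Y, P}, right has 2 {Q, M}.
    Root Y: left subtree has 0 nodes { }, right has 1 {P}.
    Root M: left subtree has 1 node {Q}, right has 0 { }.
  Root R: left subtree has 2 nodes {T, A}, right has 1 {F}.
    Root A: left subtree has 1 node {T}, right has 0 { }.

X C Y P M Q R A T F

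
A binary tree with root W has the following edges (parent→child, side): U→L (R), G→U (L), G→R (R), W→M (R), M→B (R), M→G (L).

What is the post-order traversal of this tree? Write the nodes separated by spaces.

L U R G B M W

Post-order visits the left subtree, then the right subtree, then the node.
At W: no left child.
At W: go right to M.
  At M: go left to G.
    At G: go left to U.
      At U: no left child.
      At U: go right to L.
        L is a leaf — visit L.
      Visit U.
    At G: go right to R.
      R is a leaf — visit R.
    Visit G.
  At M: go right to B.
    B is a leaf — visit B.
  Visit M.
Visit W.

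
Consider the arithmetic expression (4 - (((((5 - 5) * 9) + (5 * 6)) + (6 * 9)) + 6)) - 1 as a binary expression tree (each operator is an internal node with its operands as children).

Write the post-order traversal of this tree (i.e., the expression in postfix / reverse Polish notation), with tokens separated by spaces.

4 5 5 - 9 * 5 6 * + 6 9 * + 6 + - 1 -

Post-order on an expression tree gives postfix notation: for each operator, emit left operand, right operand, then the operator.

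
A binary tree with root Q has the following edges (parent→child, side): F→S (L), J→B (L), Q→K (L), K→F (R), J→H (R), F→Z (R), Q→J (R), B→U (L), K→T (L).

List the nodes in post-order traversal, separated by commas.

Post-order visits the left subtree, then the right subtree, then the node.
At Q: go left to K.
  At K: go left to T.
    T is a leaf — visit T.
  At K: go right to F.
    At F: go left to S.
      S is a leaf — visit S.
    At F: go right to Z.
      Z is a leaf — visit Z.
    Visit F.
  Visit K.
At Q: go right to J.
  At J: go left to B.
    At B: go left to U.
      U is a leaf — visit U.
    At B: no right child.
    Visit B.
  At J: go right to H.
    H is a leaf — visit H.
  Visit J.
Visit Q.

T, S, Z, F, K, U, B, H, J, Q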